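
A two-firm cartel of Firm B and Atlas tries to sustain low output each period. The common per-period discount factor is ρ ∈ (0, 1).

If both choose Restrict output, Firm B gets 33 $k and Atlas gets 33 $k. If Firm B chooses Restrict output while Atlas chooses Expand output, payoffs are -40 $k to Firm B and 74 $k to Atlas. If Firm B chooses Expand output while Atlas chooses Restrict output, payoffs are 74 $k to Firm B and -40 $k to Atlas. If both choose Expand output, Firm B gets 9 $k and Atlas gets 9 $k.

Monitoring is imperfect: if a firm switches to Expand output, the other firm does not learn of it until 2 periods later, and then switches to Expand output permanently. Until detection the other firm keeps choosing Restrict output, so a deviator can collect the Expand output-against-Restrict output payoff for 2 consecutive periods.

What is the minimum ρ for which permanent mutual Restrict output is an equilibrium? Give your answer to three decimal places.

0.794

A deviator earns 74 for 2 periods, then 9 forever; cooperating earns 33 forever. Multiplying the IC by (1−ρ):
33 ≥ 74(1−ρ^2) + 9ρ^2, so 65·ρ^2 ≥ 41 and ρ^2 ≥ 41/65.
ρ ≥ (41/65)^(1/2) ≈ 0.794.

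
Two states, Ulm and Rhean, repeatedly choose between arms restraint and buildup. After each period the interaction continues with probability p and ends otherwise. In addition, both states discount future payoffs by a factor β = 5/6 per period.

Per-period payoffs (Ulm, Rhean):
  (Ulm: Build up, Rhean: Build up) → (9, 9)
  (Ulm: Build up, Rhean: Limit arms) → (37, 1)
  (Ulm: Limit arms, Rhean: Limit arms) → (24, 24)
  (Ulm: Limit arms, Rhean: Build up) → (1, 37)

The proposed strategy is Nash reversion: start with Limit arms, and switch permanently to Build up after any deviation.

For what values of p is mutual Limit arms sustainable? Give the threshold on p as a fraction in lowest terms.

39/70

With continuation probability p and discount β, the effective per-period discount factor is βp.
Grim-trigger IC: βp ≥ (37−24)/(37−9) = 13/28.
So p ≥ (13/28)/(5/6) = 39/70.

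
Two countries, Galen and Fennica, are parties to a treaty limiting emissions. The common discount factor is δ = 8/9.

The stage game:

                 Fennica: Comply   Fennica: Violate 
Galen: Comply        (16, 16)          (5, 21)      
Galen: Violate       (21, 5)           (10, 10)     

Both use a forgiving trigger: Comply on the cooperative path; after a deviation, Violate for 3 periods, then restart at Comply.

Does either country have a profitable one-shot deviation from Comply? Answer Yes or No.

IC: δ+…+δ^3 ≥ (21−16)/(16−10) = 5/6.
At δ = 8/9: partial sum = 2.3813 ≥ 0.8333. Cooperation sustainable.

No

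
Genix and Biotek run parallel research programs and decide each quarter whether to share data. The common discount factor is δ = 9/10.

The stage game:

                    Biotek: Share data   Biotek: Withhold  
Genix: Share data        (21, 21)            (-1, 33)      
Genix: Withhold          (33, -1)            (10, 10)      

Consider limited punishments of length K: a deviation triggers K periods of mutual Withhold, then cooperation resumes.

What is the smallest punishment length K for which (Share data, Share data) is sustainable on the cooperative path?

IC: δ(1−δ^K)/(1−δ) ≥ (33−21)/(21−10) = 12/11.
With δ = 9/10: need 1 − δ^K ≥ 12/11·(1−9/10)/(9/10), i.e. δ^K ≤ 0.8788.
Since (9/10)^1 = 0.9000 and (9/10)^2 = 0.8100, the smallest such K is 2.

2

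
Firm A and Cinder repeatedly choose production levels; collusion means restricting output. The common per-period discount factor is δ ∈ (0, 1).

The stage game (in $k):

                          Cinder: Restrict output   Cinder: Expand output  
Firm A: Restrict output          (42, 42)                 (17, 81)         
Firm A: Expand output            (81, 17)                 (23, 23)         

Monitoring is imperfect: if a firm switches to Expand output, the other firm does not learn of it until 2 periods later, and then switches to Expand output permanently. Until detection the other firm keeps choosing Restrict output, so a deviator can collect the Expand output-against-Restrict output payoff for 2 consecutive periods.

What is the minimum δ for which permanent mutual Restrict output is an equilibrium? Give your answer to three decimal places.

A deviator earns 81 for 2 periods, then 23 forever; cooperating earns 42 forever. Multiplying the IC by (1−δ):
42 ≥ 81(1−δ^2) + 23δ^2, so 58·δ^2 ≥ 39 and δ^2 ≥ 39/58.
δ ≥ (39/58)^(1/2) ≈ 0.820.

0.820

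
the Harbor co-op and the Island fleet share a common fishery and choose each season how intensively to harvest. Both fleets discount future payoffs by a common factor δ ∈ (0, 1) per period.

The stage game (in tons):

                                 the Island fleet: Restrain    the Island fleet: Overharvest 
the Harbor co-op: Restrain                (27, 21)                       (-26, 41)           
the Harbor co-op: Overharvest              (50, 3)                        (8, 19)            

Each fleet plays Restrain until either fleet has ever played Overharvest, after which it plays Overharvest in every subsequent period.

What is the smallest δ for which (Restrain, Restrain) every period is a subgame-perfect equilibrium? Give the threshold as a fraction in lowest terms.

10/11

For the Harbor co-op: deviation gain 50−27 = 23, per-period punishment loss 27−8 = 19. IC gives δ ≥ 23/42.
For the Island fleet: gain 20, loss 2 per period, so δ ≥ 20/22 = 10/11.
The tighter constraint is the Island fleet's, so cooperation needs δ ≥ 10/11.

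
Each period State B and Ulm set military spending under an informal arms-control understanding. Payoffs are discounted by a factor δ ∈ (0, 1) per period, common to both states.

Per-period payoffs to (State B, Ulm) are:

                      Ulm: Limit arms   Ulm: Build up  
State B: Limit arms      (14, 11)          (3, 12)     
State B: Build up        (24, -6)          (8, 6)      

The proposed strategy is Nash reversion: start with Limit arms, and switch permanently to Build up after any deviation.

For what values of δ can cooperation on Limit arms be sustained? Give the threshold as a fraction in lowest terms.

For State B: deviation gain 24−14 = 10, per-period punishment loss 14−8 = 6. IC gives δ ≥ 10/16 = 5/8.
For Ulm: gain 1, loss 5 per period, so δ ≥ 1/6.
The tighter constraint is State B's, so cooperation needs δ ≥ 5/8.

5/8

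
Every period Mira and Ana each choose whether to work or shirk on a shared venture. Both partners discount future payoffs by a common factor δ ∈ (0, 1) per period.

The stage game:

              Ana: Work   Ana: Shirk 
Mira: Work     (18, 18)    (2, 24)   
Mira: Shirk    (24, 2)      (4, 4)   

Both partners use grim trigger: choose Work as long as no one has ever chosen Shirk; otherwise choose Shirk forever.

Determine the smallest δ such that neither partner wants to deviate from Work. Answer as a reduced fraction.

3/10

Cooperation forever yields 18 each period: 18/(1−δ).
Deviating yields 24 once, then 4 forever: 24 + 4δ/(1−δ).
No profitable deviation requires 18/(1−δ) ≥ 24 + 4δ/(1−δ).
Multiplying by (1−δ): 18 ≥ 24(1−δ) + 4δ = 24 − 20δ.
So 20δ ≥ 6, i.e. δ ≥ 6/20 = 3/10.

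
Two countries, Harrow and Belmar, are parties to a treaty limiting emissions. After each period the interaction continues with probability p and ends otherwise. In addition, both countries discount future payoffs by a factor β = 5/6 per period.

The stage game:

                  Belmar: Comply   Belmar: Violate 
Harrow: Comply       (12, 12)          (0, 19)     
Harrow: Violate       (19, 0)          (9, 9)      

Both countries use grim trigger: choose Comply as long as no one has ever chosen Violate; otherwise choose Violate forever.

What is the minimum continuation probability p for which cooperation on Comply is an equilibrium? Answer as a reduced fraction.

Expected continuation weight on next period's payoff is β·p = 5/6·p, which plays the role of the discount factor.
Cooperation requires 5/6·p ≥ (19−12)/(19−9) = 7/10, hence p ≥ 21/25.

21/25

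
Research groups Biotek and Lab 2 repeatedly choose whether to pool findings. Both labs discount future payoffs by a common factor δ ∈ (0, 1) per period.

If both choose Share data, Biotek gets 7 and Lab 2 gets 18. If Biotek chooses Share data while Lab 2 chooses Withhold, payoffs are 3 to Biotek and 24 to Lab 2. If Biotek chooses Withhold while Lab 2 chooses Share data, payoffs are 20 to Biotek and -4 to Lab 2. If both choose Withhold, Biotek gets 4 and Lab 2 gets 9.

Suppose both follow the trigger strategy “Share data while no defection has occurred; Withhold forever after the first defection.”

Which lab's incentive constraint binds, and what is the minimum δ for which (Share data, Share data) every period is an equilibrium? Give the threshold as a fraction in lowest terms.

Biotek's threshold: (20−7)/(20−4) = 13/16.
Lab 2's threshold: (24−18)/(24−9) = 2/5.
13/16 > 2/5, so Biotek binds and δ* = 13/16.

Biotek; δ ≥ 13/16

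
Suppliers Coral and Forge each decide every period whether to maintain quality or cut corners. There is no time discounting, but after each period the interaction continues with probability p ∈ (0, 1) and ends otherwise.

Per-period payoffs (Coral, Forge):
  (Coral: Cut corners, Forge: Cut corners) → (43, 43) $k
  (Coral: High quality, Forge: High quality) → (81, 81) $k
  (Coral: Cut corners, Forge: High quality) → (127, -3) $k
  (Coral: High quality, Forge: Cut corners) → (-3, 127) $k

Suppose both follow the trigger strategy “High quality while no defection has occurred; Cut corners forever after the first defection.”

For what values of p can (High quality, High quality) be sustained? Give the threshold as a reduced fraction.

23/42

Expected cooperation value is 81 + p·81 + p²·81 + … = 81/(1−p); deviation gives 127 + p·43/(1−p).
81 ≥ 127(1−p) + 43p ⇒ 84p ≥ 46 ⇒ p ≥ 46/84 = 23/42.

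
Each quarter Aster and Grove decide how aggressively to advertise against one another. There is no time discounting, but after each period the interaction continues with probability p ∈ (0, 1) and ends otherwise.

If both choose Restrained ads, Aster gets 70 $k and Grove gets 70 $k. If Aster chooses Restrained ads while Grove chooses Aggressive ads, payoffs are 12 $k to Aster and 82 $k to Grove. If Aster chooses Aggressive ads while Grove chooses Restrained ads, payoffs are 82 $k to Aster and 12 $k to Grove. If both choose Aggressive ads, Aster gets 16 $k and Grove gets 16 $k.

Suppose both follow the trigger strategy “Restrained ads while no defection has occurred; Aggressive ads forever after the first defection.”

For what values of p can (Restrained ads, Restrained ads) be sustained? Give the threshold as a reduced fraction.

2/11

Expected cooperation value is 70 + p·70 + p²·70 + … = 70/(1−p); deviation gives 82 + p·16/(1−p).
70 ≥ 82(1−p) + 16p ⇒ 66p ≥ 12 ⇒ p ≥ 12/66 = 2/11.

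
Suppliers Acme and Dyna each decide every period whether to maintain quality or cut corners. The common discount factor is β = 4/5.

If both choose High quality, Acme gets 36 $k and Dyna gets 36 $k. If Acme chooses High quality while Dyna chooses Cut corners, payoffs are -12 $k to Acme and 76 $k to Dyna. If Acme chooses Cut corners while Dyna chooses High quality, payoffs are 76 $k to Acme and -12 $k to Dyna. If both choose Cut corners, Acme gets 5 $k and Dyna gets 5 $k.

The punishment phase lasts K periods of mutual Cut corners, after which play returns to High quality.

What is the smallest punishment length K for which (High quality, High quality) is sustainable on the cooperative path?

No profitable deviation requires (36−5)(β+…+β^K) ≥ 76−36, i.e. β+…+β^K ≥ 40/31 ≈ 1.2903.
With β = 4/5, the partial sums are K=1: 0.8000, K=2: 1.4400.
K = 2 is the first length at which the sum reaches 1.2903.

2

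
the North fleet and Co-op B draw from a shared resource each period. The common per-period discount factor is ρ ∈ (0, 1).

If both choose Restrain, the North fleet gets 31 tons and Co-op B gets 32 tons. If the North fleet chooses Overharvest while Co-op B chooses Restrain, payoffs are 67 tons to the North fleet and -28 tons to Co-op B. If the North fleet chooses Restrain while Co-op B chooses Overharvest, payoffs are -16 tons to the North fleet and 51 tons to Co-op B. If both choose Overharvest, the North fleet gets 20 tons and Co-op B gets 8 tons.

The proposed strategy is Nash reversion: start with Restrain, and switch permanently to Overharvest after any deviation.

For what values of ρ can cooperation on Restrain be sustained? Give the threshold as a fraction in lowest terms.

the North fleet's threshold: (67−31)/(67−20) = 36/47.
Co-op B's threshold: (51−32)/(51−8) = 19/43.
36/47 > 19/43, so the North fleet binds and ρ* = 36/47.

36/47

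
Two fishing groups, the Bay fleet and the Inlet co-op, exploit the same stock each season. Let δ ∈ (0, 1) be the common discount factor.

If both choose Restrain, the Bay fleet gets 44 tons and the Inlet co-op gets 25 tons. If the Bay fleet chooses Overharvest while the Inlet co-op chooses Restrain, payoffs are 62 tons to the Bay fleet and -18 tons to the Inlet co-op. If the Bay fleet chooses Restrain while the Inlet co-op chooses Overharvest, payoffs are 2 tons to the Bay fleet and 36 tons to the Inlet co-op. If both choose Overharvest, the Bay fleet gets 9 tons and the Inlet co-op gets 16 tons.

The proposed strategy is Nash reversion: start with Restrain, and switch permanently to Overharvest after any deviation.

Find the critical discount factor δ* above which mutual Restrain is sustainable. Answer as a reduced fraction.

the Bay fleet: cooperation gives 44 each period; deviation gives 62 once then 9 forever.
  44/(1−δ) ≥ 62 + 9δ/(1−δ) ⇒ δ ≥ 18/53.
the Inlet co-op: cooperation gives 25 each period; deviation gives 36 once then 16 forever.
  δ ≥ 11/20.
Both must hold, so the binding constraint is the Inlet co-op's: δ ≥ 11/20.

11/20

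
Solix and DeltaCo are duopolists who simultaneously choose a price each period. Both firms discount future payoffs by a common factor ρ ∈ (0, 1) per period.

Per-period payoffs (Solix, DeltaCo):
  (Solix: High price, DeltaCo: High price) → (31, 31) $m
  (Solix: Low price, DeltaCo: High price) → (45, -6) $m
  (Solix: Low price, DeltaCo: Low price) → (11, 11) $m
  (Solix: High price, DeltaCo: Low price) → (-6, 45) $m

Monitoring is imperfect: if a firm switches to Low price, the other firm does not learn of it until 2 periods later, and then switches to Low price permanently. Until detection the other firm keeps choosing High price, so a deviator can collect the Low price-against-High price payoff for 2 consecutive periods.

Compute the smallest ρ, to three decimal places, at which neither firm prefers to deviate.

0.642

A deviator earns 45 for 2 periods, then 11 forever; cooperating earns 31 forever. Multiplying the IC by (1−ρ):
31 ≥ 45(1−ρ^2) + 11ρ^2, so 34·ρ^2 ≥ 14 and ρ^2 ≥ 7/17.
ρ ≥ (7/17)^(1/2) ≈ 0.642.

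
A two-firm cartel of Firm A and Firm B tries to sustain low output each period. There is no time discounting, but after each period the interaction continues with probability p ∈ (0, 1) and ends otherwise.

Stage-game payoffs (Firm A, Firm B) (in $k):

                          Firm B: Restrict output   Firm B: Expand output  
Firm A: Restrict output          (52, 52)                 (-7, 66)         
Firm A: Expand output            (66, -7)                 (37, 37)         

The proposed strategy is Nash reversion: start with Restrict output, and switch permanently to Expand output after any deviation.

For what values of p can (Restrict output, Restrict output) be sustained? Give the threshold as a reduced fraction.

14/29

With no time discounting, the continuation probability p plays the role of the discount factor.
Grim-trigger IC: 52/(1−p) ≥ 66 + 37p/(1−p) ⇒ p ≥ (66−52)/(66−37) = 14/29.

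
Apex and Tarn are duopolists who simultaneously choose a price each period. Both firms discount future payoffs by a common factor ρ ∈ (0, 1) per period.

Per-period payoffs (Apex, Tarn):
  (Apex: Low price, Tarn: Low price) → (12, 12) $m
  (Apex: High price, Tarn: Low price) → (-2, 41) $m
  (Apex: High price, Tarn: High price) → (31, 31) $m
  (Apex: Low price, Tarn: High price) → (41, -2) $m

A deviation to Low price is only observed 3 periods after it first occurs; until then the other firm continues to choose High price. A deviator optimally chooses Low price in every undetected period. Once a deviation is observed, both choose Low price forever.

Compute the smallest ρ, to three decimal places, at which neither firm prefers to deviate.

0.701

A deviator earns 41 for 3 periods, then 12 forever; cooperating earns 31 forever. Multiplying the IC by (1−ρ):
31 ≥ 41(1−ρ^3) + 12ρ^3, so 29·ρ^3 ≥ 10 and ρ^3 ≥ 10/29.
ρ ≥ (10/29)^(1/3) ≈ 0.701.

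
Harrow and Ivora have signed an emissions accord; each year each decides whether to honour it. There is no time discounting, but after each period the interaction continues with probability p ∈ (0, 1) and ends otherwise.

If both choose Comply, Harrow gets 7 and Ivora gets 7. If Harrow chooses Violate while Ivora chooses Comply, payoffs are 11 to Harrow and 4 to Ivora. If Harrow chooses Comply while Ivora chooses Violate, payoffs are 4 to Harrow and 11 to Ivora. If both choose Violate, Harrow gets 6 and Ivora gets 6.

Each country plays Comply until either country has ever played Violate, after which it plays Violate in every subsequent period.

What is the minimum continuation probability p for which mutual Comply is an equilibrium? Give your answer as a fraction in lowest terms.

Expected cooperation value is 7 + p·7 + p²·7 + … = 7/(1−p); deviation gives 11 + p·6/(1−p).
7 ≥ 11(1−p) + 6p ⇒ 5p ≥ 4 ⇒ p ≥ 4/5.

4/5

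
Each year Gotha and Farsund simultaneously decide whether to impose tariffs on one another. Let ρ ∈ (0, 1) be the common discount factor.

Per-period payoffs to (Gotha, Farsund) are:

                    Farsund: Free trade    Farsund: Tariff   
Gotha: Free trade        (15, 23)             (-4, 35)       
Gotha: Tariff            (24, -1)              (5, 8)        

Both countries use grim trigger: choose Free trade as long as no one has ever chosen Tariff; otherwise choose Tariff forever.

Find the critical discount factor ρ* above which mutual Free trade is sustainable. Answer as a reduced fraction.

9/19

Gotha's threshold: (24−15)/(24−5) = 9/19.
Farsund's threshold: (35−23)/(35−8) = 4/9.
9/19 > 4/9, so Gotha binds and ρ* = 9/19.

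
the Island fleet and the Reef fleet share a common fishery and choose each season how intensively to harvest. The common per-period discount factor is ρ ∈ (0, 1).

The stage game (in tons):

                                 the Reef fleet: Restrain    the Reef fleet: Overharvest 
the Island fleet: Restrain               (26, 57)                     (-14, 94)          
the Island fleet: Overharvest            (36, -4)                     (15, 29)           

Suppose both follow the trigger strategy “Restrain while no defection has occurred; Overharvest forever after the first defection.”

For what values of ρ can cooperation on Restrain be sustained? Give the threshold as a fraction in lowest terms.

the Island fleet: cooperation gives 26 each period; deviation gives 36 once then 15 forever.
  26/(1−ρ) ≥ 36 + 15ρ/(1−ρ) ⇒ ρ ≥ 10/21.
the Reef fleet: cooperation gives 57 each period; deviation gives 94 once then 29 forever.
  ρ ≥ 37/65.
Both must hold, so the binding constraint is the Reef fleet's: ρ ≥ 37/65.

37/65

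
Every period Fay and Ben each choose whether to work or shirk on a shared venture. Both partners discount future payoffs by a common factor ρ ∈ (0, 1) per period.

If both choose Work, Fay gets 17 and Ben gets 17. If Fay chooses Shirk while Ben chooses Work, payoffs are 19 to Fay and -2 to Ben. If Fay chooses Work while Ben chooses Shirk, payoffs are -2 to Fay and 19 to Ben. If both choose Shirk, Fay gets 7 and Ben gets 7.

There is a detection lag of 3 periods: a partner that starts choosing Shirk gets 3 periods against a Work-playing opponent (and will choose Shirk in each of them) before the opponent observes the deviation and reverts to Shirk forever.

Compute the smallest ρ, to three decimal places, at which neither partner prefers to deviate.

The best deviation is to choose Shirk for all 3 undetected periods, earning 19 each, then 7 forever once detected.
Deviation value: 19(1−ρ^3)/(1−ρ) + 7ρ^3/(1−ρ); cooperation value: 17/(1−ρ).
IC: 17 ≥ 19(1−ρ^3) + 7ρ^3 = 19 − 12ρ^3.
So ρ^3 ≥ 2/12 = 1/6, giving ρ ≥ (1/6)^(1/3) ≈ 0.550.

0.550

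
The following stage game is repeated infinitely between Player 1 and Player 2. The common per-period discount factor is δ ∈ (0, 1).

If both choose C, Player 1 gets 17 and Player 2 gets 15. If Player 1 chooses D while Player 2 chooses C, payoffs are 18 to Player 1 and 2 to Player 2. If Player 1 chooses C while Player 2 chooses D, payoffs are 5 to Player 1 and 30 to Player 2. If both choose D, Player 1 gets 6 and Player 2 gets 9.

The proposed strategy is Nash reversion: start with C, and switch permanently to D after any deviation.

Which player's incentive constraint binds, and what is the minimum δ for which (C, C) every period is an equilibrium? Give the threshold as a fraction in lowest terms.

Player 2; δ ≥ 5/7

Player 1: cooperation gives 17 each period; deviation gives 18 once then 6 forever.
  17/(1−δ) ≥ 18 + 6δ/(1−δ) ⇒ δ ≥ 1/12.
Player 2: cooperation gives 15 each period; deviation gives 30 once then 9 forever.
  δ ≥ 15/21 = 5/7.
Both must hold, so the binding constraint is Player 2's: δ ≥ 5/7.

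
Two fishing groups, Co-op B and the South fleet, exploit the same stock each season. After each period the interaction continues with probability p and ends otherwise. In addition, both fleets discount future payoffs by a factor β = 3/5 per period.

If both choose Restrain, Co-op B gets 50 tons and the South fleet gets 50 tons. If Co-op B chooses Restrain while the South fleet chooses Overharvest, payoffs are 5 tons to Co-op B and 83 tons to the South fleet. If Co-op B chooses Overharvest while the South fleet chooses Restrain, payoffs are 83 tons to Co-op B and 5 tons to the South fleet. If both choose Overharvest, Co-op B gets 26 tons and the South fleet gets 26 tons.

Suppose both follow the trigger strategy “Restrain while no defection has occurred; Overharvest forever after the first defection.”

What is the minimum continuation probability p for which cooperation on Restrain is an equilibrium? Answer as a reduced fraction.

Expected continuation weight on next period's payoff is β·p = 3/5·p, which plays the role of the discount factor.
Cooperation requires 3/5·p ≥ (83−50)/(83−26) = 11/19, hence p ≥ 55/57.

55/57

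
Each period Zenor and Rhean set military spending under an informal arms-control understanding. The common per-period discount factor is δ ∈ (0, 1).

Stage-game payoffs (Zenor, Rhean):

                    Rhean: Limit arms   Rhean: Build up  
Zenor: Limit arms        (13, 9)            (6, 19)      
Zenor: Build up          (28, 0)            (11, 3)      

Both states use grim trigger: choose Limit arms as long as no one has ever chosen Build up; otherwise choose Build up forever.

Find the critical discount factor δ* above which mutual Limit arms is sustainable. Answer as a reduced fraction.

Zenor's threshold: (28−13)/(28−11) = 15/17.
Rhean's threshold: (19−9)/(19−3) = 5/8.
15/17 > 5/8, so Zenor binds and δ* = 15/17.

15/17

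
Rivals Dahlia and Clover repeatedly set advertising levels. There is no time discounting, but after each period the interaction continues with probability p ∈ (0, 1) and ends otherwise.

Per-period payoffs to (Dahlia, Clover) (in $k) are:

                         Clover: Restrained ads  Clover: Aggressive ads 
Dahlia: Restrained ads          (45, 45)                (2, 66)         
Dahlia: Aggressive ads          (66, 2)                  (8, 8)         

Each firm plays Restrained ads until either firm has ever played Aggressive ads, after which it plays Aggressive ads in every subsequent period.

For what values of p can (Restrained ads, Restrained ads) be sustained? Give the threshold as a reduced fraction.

Expected cooperation value is 45 + p·45 + p²·45 + … = 45/(1−p); deviation gives 66 + p·8/(1−p).
45 ≥ 66(1−p) + 8p ⇒ 58p ≥ 21 ⇒ p ≥ 21/58.

21/58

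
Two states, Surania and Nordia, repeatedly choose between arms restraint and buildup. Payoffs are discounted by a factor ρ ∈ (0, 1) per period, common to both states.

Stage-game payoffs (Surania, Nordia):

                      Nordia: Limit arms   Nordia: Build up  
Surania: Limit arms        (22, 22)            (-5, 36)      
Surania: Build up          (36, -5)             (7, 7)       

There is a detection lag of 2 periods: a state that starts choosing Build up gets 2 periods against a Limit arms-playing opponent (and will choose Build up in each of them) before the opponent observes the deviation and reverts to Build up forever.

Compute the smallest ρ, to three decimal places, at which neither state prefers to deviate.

0.695

The best deviation is to choose Build up for all 2 undetected periods, earning 36 each, then 7 forever once detected.
Deviation value: 36(1−ρ^2)/(1−ρ) + 7ρ^2/(1−ρ); cooperation value: 22/(1−ρ).
IC: 22 ≥ 36(1−ρ^2) + 7ρ^2 = 36 − 29ρ^2.
So ρ^2 ≥ 14/29, giving ρ ≥ (14/29)^(1/2) ≈ 0.695.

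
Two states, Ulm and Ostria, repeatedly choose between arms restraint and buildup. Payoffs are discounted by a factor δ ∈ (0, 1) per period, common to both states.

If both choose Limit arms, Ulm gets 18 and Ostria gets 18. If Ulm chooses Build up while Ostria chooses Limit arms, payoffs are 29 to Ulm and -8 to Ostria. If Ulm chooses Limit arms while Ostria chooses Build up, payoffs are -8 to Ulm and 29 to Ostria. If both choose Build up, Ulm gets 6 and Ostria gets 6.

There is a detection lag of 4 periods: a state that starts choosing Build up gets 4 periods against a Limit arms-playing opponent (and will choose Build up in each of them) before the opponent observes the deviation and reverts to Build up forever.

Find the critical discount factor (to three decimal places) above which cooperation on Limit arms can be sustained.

0.832

A deviator earns 29 for 4 periods, then 6 forever; cooperating earns 18 forever. Multiplying the IC by (1−δ):
18 ≥ 29(1−δ^4) + 6δ^4, so 23·δ^4 ≥ 11 and δ^4 ≥ 11/23.
δ ≥ (11/23)^(1/4) ≈ 0.832.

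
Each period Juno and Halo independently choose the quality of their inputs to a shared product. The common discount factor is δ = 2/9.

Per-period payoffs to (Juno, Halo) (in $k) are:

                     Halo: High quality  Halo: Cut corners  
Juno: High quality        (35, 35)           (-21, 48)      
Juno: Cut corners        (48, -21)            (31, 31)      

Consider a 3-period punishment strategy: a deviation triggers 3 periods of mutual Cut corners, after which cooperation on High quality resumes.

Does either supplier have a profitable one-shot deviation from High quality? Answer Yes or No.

Comparing payoff streams over the 4 periods until play realigns: cooperate → 35(1+δ+…+δ^3); deviate → 48 + 31(δ+…+δ^3).
Cooperation is sustained iff (35−31)(δ+…+δ^3) ≥ 48−35.
δ+…+δ^3 = 2/9·(1−(2/9)^3)/(1−2/9) = 0.2826, and (48−35)/(35−31) = 3.2500.
0.2826 < 3.2500, so cooperation is not sustainable.

Yes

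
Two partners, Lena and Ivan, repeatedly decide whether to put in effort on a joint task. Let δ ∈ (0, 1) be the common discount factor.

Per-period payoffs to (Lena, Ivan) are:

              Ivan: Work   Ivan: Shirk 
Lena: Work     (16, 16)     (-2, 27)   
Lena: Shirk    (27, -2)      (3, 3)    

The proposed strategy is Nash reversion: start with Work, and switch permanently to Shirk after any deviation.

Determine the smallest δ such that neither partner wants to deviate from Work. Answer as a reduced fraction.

11/24

16/(1−δ) ≥ 27 + 3δ/(1−δ)
16 ≥ 27 − 24δ
δ ≥ 11/24.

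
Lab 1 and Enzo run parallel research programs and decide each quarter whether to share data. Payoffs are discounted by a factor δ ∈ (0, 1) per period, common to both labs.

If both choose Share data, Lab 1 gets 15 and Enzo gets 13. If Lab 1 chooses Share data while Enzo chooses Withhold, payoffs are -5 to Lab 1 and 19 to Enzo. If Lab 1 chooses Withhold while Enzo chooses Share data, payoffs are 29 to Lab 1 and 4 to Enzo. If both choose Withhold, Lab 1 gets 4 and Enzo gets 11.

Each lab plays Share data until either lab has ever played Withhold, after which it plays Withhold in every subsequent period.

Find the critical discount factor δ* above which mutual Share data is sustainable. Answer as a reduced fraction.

3/4

Lab 1: cooperation gives 15 each period; deviation gives 29 once then 4 forever.
  15/(1−δ) ≥ 29 + 4δ/(1−δ) ⇒ δ ≥ 14/25.
Enzo: cooperation gives 13 each period; deviation gives 19 once then 11 forever.
  δ ≥ 6/8 = 3/4.
Both must hold, so the binding constraint is Enzo's: δ ≥ 3/4.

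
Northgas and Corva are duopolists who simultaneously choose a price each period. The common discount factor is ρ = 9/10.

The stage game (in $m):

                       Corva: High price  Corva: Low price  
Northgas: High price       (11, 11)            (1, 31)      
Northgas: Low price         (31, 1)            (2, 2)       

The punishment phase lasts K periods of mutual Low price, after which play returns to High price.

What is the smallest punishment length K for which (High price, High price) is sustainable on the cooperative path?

Need Σ_{k=1}^{K} ρ^k ≥ (31−11)/(11−2) = 2.2222 at ρ = 9/10.
At K = 2 the sum is 1.7100 < 2.2222; at K = 3 it is 2.4390 ≥ 2.2222.
So the minimum punishment length is K = 3.

3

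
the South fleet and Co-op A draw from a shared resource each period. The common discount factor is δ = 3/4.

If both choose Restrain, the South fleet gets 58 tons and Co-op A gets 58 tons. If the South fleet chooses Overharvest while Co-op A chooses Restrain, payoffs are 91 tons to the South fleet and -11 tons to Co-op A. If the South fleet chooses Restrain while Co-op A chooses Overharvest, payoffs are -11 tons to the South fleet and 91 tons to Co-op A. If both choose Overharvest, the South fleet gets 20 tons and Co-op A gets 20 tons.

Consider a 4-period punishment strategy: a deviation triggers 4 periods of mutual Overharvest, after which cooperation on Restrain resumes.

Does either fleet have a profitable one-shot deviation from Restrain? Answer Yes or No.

Comparing payoff streams over the 5 periods until play realigns: cooperate → 58(1+δ+…+δ^4); deviate → 91 + 20(δ+…+δ^4).
Cooperation is sustained iff (58−20)(δ+…+δ^4) ≥ 91−58.
δ+…+δ^4 = 3/4·(1−(3/4)^4)/(1−3/4) = 2.0508, and (91−58)/(58−20) = 0.8684.
2.0508 ≥ 0.8684, so cooperation is sustainable.

No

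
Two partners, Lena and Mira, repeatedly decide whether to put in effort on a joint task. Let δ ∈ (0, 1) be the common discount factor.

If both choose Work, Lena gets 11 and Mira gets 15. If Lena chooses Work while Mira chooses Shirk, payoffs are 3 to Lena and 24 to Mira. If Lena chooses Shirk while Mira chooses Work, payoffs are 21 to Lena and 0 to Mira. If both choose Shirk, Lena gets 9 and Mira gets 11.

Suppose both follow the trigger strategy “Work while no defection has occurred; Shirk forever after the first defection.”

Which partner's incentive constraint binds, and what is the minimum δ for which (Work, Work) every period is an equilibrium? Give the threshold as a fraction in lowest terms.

For Lena: deviation gain 21−11 = 10, per-period punishment loss 11−9 = 2. IC gives δ ≥ 10/12 = 5/6.
For Mira: gain 9, loss 4 per period, so δ ≥ 9/13.
The tighter constraint is Lena's, so cooperation needs δ ≥ 5/6.

Lena; δ ≥ 5/6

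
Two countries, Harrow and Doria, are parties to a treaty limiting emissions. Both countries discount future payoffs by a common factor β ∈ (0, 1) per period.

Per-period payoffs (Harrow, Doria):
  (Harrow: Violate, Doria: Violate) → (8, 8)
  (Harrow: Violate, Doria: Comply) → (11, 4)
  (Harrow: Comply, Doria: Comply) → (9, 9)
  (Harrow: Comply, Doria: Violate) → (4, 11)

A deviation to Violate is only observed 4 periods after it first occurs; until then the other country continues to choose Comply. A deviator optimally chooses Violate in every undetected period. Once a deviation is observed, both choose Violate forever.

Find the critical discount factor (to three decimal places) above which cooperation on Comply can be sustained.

0.904

Deviating for the 4 undetected periods gains 11−9 = 2 per period over cooperation, then loses 9−8 = 1 per period forever once punishment starts.
Gain: 2(1 + β + … + β^3); loss: 1·β^4/(1−β).
No profitable deviation ⇔ 2(1−β^4) ≤ 1·β^4, i.e. β^4 ≥ 2/(2+1) = 2/3.
Hence β ≥ (2/3)^(1/4) ≈ 0.904.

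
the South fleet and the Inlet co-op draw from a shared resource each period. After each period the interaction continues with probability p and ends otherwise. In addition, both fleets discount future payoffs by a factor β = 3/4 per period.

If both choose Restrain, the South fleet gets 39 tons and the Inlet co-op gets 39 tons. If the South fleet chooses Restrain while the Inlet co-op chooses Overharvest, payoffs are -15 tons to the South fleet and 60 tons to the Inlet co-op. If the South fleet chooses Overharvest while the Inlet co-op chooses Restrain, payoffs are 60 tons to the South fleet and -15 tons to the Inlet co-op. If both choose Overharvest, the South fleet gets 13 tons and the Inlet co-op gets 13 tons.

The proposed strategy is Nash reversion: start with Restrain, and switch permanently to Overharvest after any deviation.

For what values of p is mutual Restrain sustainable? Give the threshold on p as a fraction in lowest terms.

With continuation probability p and discount β, the effective per-period discount factor is βp.
Grim-trigger IC: βp ≥ (60−39)/(60−13) = 21/47.
So p ≥ (21/47)/(3/4) = 28/47.

28/47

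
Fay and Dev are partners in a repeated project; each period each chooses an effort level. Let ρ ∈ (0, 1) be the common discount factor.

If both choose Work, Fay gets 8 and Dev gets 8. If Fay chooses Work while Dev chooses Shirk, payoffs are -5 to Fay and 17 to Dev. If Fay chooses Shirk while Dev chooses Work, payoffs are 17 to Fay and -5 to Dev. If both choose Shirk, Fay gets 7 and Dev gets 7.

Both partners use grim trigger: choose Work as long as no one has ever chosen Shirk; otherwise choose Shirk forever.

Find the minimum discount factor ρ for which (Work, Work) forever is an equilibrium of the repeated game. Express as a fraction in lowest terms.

Cooperation forever yields 8 each period: 8/(1−ρ).
Deviating yields 17 once, then 7 forever: 17 + 7ρ/(1−ρ).
No profitable deviation requires 8/(1−ρ) ≥ 17 + 7ρ/(1−ρ).
Multiplying by (1−ρ): 8 ≥ 17(1−ρ) + 7ρ = 17 − 10ρ.
So 10ρ ≥ 9, i.e. ρ ≥ 9/10.

9/10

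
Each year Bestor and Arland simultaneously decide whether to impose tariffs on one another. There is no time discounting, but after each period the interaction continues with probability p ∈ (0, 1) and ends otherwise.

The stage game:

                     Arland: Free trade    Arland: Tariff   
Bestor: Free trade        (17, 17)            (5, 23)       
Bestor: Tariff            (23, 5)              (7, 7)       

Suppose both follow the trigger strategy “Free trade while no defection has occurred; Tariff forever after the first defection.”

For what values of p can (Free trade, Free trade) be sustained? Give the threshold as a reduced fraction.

Expected cooperation value is 17 + p·17 + p²·17 + … = 17/(1−p); deviation gives 23 + p·7/(1−p).
17 ≥ 23(1−p) + 7p ⇒ 16p ≥ 6 ⇒ p ≥ 6/16 = 3/8.

3/8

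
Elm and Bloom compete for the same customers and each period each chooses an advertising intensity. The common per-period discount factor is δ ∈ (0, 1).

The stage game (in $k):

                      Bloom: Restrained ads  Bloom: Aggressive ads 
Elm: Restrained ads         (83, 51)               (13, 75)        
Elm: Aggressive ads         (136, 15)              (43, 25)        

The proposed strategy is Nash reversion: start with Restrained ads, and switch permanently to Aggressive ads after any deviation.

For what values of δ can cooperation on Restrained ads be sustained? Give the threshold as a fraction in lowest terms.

53/93

Elm: cooperation gives 83 each period; deviation gives 136 once then 43 forever.
  83/(1−δ) ≥ 136 + 43δ/(1−δ) ⇒ δ ≥ 53/93.
Bloom: cooperation gives 51 each period; deviation gives 75 once then 25 forever.
  δ ≥ 24/50 = 12/25.
Both must hold, so the binding constraint is Elm's: δ ≥ 53/93.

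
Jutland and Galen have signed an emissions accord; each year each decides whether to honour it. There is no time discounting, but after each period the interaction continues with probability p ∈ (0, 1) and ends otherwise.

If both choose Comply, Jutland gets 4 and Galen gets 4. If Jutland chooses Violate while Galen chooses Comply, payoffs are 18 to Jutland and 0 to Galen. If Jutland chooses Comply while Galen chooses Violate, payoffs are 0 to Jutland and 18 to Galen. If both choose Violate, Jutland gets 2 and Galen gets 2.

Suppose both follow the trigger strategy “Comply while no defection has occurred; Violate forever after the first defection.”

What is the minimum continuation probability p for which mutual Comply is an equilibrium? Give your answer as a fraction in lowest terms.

7/8

With no time discounting, the continuation probability p plays the role of the discount factor.
Grim-trigger IC: 4/(1−p) ≥ 18 + 2p/(1−p) ⇒ p ≥ (18−4)/(18−2) = 7/8.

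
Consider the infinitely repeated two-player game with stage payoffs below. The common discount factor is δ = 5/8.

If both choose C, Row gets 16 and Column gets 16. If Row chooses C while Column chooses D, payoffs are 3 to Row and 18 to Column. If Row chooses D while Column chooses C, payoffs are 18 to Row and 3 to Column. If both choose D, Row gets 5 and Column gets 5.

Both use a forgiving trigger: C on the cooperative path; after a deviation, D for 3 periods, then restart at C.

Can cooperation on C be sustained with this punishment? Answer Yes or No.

Yes

Comparing payoff streams over the 4 periods until play realigns: cooperate → 16(1+δ+…+δ^3); deviate → 18 + 5(δ+…+δ^3).
Cooperation is sustained iff (16−5)(δ+…+δ^3) ≥ 18−16.
δ+…+δ^3 = 5/8·(1−(5/8)^3)/(1−5/8) = 1.2598, and (18−16)/(16−5) = 0.1818.
1.2598 ≥ 0.1818, so cooperation is sustainable.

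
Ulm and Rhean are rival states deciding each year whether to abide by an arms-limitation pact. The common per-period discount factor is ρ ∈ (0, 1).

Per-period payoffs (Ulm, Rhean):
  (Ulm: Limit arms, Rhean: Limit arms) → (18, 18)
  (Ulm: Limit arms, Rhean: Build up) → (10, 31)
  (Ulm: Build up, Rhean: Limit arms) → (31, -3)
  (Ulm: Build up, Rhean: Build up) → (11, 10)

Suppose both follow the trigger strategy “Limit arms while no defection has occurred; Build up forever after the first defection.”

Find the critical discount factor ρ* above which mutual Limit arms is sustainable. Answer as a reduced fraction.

13/20

Ulm's threshold: (31−18)/(31−11) = 13/20.
Rhean's threshold: (31−18)/(31−10) = 13/21.
13/20 > 13/21, so Ulm binds and ρ* = 13/20.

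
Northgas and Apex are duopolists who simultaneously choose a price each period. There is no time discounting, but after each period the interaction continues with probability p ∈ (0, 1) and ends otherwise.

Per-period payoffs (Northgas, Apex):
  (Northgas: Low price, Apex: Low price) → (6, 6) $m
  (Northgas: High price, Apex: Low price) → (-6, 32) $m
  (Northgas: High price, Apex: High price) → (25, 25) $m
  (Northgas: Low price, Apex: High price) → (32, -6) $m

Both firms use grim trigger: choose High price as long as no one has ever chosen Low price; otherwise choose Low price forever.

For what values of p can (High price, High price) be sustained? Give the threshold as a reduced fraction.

7/26

Expected cooperation value is 25 + p·25 + p²·25 + … = 25/(1−p); deviation gives 32 + p·6/(1−p).
25 ≥ 32(1−p) + 6p ⇒ 26p ≥ 7 ⇒ p ≥ 7/26.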